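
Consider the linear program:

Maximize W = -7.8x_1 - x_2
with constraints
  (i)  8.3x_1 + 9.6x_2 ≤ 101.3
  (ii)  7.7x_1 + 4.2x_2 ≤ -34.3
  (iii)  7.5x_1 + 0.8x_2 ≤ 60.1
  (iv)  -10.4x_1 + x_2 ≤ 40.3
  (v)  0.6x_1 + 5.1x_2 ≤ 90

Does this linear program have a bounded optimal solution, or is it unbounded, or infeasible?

From the feasible point (1999/181, -5143/181), moving in the direction (0.8, -7.5) keeps every constraint satisfied while W increases without bound.

unbounded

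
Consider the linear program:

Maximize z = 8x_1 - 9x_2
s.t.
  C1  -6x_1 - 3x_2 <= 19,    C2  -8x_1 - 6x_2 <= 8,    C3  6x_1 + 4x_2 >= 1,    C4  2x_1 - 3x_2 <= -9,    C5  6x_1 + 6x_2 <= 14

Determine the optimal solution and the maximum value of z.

x_1 = -2/5, x_2 = 41/15, maximum z = -139/5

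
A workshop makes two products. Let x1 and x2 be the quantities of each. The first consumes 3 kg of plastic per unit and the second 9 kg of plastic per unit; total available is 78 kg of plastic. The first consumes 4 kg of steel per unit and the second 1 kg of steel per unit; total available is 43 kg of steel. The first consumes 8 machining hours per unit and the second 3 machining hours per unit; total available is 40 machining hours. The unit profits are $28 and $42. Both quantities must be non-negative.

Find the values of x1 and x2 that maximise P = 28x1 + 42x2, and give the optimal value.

x1 = 2, x2 = 8, maximum P = 392

Corner points and P = 28x1 + 42x2:
  (0, 0) → P = 0
  (0, 26/3) → P = 364
  (5, 0) → P = 140
  (2, 8) → P = 392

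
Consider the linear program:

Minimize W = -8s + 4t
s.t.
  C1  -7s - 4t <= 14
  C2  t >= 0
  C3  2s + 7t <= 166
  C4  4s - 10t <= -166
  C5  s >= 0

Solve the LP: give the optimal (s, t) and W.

Corner points and W = -8s + 4t:
  (83/8, 83/4) → W = 0
  (0, 166/7) → W = 664/7
  (0, 83/5) → W = 332/5

At the optimal vertex, 2s + 7t = 166 and 4s - 10t = -166.
Solving simultaneously gives s = 83/8, t = 83/4.

s = 83/8, t = 83/4, minimum W = 0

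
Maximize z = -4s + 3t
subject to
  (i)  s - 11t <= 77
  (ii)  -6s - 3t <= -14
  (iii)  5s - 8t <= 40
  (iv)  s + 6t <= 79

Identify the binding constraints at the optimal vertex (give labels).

(ii) and (iv)

Extreme points and z = -4s + 3t:
  (232/63, -170/63) → z = -1438/63
  (-51/11, 460/33) → z = 664/11
  (436/19, 355/38) → z = -2423/38

The maximum is at (-51/11, 460/33). Substituting into each constraint, equality holds for (ii) and (iv); the remaining constraints have slack.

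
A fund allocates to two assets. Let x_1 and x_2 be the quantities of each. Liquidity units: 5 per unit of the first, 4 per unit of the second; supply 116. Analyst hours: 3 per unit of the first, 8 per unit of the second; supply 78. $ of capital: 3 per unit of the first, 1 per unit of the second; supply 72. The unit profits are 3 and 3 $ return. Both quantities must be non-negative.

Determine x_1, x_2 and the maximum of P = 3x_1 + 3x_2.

x_1 = 22, x_2 = 3/2, maximum P = 141/2

Feasible corners and P = 3x_1 + 3x_2:
  (0, 0) → P = 0
  (0, 39/4) → P = 117/4
  (116/5, 0) → P = 348/5
  (22, 3/2) → P = 141/2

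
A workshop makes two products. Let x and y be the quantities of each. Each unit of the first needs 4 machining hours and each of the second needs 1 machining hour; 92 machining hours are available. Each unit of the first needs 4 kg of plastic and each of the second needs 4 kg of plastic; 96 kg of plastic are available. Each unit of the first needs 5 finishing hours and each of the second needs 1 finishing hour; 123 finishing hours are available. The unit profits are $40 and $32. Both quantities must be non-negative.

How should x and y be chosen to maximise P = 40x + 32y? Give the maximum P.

Extreme points and P = 40x + 32y:
  (0, 0) → P = 0
  (0, 24) → P = 768
  (23, 0) → P = 920
  (68/3, 4/3) → P = 2848/3

x = 68/3, y = 4/3, maximum P = 2848/3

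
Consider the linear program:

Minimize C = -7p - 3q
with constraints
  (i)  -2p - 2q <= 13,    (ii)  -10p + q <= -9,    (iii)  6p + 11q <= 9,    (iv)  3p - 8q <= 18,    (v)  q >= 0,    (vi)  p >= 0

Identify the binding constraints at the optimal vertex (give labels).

Corner points and C = -7p - 3q:
  (27/29, 9/29) → C = -216/29
  (9/10, 0) → C = -63/10
  (3/2, 0) → C = -21/2

The minimum is at (3/2, 0). Substituting into each constraint, equality holds for (iii) and (v); the remaining constraints have slack.

(iii) and (v)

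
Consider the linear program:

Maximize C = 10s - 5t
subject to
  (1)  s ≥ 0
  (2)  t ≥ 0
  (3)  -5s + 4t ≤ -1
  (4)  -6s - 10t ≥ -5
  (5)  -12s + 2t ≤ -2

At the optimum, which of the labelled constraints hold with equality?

(2) and (4)

Feasible corners and C = 10s - 5t:
  (1/5, 0) → C = 2
  (5/6, 0) → C = 25/3
  (15/37, 19/74) → C = 205/74

The maximum is at (5/6, 0). Substituting into each constraint, equality holds for (2) and (4); the remaining constraints have slack.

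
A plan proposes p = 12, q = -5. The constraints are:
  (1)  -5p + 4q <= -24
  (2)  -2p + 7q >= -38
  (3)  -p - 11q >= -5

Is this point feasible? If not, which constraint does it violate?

Constraint (2): -2p + 7q = -59, which is not ≥ -38. All other constraints are satisfied.

not feasible — violates (2)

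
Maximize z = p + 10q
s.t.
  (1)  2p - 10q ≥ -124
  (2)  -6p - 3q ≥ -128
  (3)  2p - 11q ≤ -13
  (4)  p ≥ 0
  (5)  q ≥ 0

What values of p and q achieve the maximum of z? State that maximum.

p = 454/33, q = 500/33, maximum z = 1818/11

Corner points and z = p + 10q:
  (454/33, 500/33) → z = 1818/11
  (0, 62/5) → z = 124
  (1369/72, 167/36) → z = 4709/72
  (0, 13/11) → z = 130/11

At the optimal vertex, 2p - 10q = -124 and -6p - 3q = -128.
Solving simultaneously gives p = 454/33, q = 500/33.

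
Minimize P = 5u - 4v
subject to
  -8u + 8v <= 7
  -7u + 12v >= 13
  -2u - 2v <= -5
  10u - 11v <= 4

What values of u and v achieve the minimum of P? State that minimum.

Vertices and P = 5u - 4v:
  (13/16, 27/16) → P = -43/16
  (17/19, 61/38) → P = -37/19
  (191/43, 158/43) → P = 323/43
The feasible region is unbounded (it extends along (1, 1), (11, 10)), but P strictly increases along every unbounded feasible direction, so there is no improving ray and the minimum is attained at a vertex.

u = 13/16, v = 27/16, minimum P = -43/16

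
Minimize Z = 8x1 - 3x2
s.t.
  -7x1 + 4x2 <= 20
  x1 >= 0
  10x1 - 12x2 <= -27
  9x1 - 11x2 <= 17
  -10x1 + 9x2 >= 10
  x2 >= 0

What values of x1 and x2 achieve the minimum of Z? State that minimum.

Extreme points and Z = 8x1 - 3x2:
  (0, 5) → Z = -15
  (0, 9/4) → Z = -27/4
  (41/10, 17/3) → Z = 79/5
The feasible region is unbounded (it extends along (9, 10), (4, 7)), but Z strictly increases along every unbounded feasible direction, so there is no improving ray and the minimum is attained at a vertex.

At the optimal vertex, -7x1 + 4x2 = 20 and x1 = 0.
Solving simultaneously gives x1 = 0, x2 = 5.

x1 = 0, x2 = 5, minimum Z = -15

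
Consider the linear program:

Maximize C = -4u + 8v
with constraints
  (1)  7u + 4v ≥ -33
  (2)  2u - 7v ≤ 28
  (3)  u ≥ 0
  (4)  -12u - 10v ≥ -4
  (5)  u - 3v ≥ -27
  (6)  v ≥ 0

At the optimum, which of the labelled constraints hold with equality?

(3) and (4)

Vertices and C = -4u + 8v:
  (0, 2/5) → C = 16/5
  (0, 0) → C = 0
  (1/3, 0) → C = -4/3

The maximum is at (0, 2/5). Substituting into each constraint, equality holds for (3) and (4); the remaining constraints have slack.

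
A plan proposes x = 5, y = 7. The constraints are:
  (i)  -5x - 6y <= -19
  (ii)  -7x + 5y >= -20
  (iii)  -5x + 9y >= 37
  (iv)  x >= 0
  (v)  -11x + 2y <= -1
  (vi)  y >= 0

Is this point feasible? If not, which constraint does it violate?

feasible

(i): -67 ≤ -19 ✓
(ii): 0 ≥ -20 ✓
(iii): 38 ≥ 37 ✓
(iv): 5 ≥ 0 ✓
(v): -41 ≤ -1 ✓
(vi): 7 ≥ 0 ✓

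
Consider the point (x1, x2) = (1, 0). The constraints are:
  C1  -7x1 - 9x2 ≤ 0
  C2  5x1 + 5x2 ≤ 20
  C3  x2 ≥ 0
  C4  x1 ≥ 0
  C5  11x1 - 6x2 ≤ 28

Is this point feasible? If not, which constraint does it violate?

C1: -7 ≤ 0 ✓
C2: 5 ≤ 20 ✓
C3: 0 ≥ 0 ✓
C4: 1 ≥ 0 ✓
C5: 11 ≤ 28 ✓

feasible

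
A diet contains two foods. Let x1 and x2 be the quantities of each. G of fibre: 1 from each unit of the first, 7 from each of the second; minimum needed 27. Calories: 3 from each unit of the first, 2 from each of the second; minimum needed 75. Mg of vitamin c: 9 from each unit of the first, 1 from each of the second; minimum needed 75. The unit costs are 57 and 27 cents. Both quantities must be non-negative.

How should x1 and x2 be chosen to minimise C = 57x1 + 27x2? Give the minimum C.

Vertices and C = 57x1 + 27x2:
  (0, 75) → C = 2025
  (27, 0) → C = 1539
  (471/19, 6/19) → C = 27009/19
  (5, 30) → C = 1095
The feasible region is unbounded (it extends along (0, 1), (1, 0)), but C strictly increases along every unbounded feasible direction, so there is no improving ray and the minimum is attained at a vertex.

x1 = 5, x2 = 30, minimum C = 1095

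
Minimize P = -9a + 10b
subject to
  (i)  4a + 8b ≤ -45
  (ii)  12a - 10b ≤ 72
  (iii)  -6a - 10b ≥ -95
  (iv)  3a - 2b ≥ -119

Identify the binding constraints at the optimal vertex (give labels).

Feasible corners and P = -9a + 10b:
  (63/68, -207/34) → P = -4707/68
  (-521/16, 341/32) → P = 3197/8
  (-667/3, -274) → P = -739

The minimum is at (-667/3, -274). Substituting into each constraint, equality holds for (ii) and (iv); the remaining constraints have slack.

(ii) and (iv)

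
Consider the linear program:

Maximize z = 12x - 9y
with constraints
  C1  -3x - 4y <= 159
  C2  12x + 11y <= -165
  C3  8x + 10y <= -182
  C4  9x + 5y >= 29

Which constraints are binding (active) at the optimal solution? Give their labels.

C1 and C2

Corner points and z = 12x - 9y:
  (363/5, -471/5) → z = 1719
  (911/21, -506/7) → z = 8198/7
  (88/3, -47) → z = 775

The maximum is at (363/5, -471/5). Substituting into each constraint, equality holds for C1 and C2; the remaining constraints have slack.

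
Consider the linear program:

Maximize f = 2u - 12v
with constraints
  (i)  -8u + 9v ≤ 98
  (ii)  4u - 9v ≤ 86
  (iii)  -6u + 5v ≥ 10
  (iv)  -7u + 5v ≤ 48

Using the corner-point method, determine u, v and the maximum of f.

u = -862/43, v = -794/43, maximum f = 7804/43

Extreme points and f = 2u - 12v:
  (200/7, 254/7) → f = -2648/7
  (58/23, 302/23) → f = -3508/23
  (-260/17, -278/17) → f = 2816/17
  (-862/43, -794/43) → f = 7804/43

The binding constraints are 4u - 9v = 86 and -7u + 5v = 48.
Solving simultaneously gives u = -862/43, v = -794/43.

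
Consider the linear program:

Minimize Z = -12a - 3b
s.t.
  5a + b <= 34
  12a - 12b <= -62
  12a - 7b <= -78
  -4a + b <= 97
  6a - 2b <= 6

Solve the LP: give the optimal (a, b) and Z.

a = -7, b = 69, minimum Z = -123

Extreme points and Z = -12a - 3b:
  (160/47, 798/47) → Z = -4314/47
  (-7, 69) → Z = -123
  (-251/30, -16/5) → Z = 110
  (-551/18, -229/9) → Z = 1331/3

At the optimal vertex, 5a + b = 34 and -4a + b = 97.
Solving simultaneously gives a = -7, b = 69.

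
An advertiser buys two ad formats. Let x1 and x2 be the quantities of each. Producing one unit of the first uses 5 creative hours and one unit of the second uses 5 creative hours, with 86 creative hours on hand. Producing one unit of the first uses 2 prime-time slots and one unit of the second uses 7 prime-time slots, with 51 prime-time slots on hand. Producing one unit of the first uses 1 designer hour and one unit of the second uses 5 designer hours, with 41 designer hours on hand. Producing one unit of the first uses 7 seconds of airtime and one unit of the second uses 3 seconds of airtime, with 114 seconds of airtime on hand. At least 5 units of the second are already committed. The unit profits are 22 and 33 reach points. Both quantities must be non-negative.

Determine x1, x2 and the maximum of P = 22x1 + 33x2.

x1 = 8, x2 = 5, maximum P = 341

Feasible corners and P = 22x1 + 33x2:
  (0, 51/7) → P = 1683/7
  (0, 5) → P = 165
  (8, 5) → P = 341

The optimum lies where 2x1 + 7x2 = 51 and x2 = 5.
Solving simultaneously gives x1 = 8, x2 = 5.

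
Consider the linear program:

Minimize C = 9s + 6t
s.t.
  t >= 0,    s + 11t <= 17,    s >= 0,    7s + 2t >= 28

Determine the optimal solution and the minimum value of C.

s = 4, t = 0, minimum C = 36

Extreme points and C = 9s + 6t:
  (17, 0) → C = 153
  (4, 0) → C = 36
  (274/75, 91/75) → C = 1004/25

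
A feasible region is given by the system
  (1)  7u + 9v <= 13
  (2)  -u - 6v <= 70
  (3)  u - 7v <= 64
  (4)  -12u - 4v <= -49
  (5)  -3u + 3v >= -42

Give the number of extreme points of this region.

3

Pairwise boundary intersections that survive every other constraint:
  (389/80, -187/80)
  (139/16, -85/16)
  (105/16, -119/16)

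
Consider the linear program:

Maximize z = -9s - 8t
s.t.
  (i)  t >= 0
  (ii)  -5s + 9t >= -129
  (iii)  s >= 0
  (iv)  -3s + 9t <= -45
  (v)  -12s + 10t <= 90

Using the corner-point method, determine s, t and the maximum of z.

Corner points and z = -9s - 8t:
  (129/5, 0) → z = -1161/5
  (15, 0) → z = -135
  (42, 9) → z = -450

s = 15, t = 0, maximum z = -135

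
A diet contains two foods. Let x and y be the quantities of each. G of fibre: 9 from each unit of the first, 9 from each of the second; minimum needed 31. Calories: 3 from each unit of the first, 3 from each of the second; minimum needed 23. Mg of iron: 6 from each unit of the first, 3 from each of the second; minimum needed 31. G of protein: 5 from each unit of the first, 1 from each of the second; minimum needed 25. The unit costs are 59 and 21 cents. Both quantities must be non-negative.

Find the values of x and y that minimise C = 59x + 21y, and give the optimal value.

x = 13/3, y = 10/3, minimum C = 977/3

The feasible region is unbounded (it extends along (0, 1), (1, 0)), but C strictly increases along every unbounded feasible direction, so there is no improving ray and the minimum is attained at a vertex.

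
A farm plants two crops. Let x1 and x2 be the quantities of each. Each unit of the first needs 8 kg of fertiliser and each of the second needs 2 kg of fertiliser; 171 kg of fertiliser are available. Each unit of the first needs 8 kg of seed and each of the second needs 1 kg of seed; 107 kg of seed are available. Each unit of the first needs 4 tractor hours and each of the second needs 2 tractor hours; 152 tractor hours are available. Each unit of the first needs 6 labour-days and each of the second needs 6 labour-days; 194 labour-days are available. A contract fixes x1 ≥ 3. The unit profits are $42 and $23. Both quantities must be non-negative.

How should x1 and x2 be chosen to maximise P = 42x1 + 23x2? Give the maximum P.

Extreme points and P = 42x1 + 23x2:
  (107/8, 0) → P = 2247/4
  (3, 0) → P = 126
  (32/3, 65/3) → P = 2839/3
  (3, 88/3) → P = 2402/3

The binding constraints are 8x1 + x2 = 107 and 6x1 + 6x2 = 194.
Solving simultaneously gives x1 = 32/3, x2 = 65/3.

x1 = 32/3, x2 = 65/3, maximum P = 2839/3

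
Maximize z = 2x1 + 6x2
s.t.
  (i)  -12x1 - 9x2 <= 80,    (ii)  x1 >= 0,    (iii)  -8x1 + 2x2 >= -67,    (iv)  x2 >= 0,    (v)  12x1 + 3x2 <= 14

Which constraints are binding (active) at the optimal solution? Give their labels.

Extreme points and z = 2x1 + 6x2:
  (0, 0) → z = 0
  (0, 14/3) → z = 28
  (7/6, 0) → z = 7/3

The maximum is at (0, 14/3). Substituting into each constraint, equality holds for (ii) and (v); the remaining constraints have slack.

(ii) and (v)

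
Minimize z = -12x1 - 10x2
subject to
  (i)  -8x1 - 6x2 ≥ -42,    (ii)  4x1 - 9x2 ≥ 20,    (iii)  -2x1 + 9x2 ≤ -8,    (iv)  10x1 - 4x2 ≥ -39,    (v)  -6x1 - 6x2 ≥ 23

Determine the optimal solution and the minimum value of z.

Feasible corners and z = -12x1 - 10x2:
  (65/2, -109/3) → z = -80/3
  (-431/74, -178/37) → z = 118
  (-29/26, -106/39) → z = 1582/39
The feasible region is unbounded (it extends along (3, -4), (-2, -5)), but z strictly increases along every unbounded feasible direction, so there is no improving ray and the minimum is attained at a vertex.

The binding constraints are -8x1 - 6x2 = -42 and -6x1 - 6x2 = 23.
Solving simultaneously gives x1 = 65/2, x2 = -109/3.

x1 = 65/2, x2 = -109/3, minimum z = -80/3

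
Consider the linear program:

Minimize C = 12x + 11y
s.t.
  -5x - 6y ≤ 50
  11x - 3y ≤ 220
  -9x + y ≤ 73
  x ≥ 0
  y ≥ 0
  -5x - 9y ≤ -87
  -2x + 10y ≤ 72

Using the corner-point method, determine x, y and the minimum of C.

x = 111/34, y = 267/34, minimum C = 4269/34

Extreme points and C = 12x + 11y:
  (20, 0) → C = 240
  (302/13, 154/13) → C = 5318/13
  (87/5, 0) → C = 1044/5
  (111/34, 267/34) → C = 4269/34

The binding constraints are -5x - 9y = -87 and -2x + 10y = 72.
Solving simultaneously gives x = 111/34, y = 267/34.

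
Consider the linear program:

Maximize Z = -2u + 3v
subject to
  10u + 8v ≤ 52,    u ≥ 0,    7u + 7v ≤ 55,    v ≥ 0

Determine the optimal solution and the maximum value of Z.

Extreme points and Z = -2u + 3v:
  (0, 13/2) → Z = 39/2
  (26/5, 0) → Z = -52/5
  (0, 0) → Z = 0

u = 0, v = 13/2, maximum Z = 39/2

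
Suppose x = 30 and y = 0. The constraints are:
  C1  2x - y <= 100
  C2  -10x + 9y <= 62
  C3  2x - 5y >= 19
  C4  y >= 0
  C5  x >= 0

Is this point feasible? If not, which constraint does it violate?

feasible

C1: 60 ≤ 100 ✓
C2: -300 ≤ 62 ✓
C3: 60 ≥ 19 ✓
C4: 0 ≥ 0 ✓
C5: 30 ≥ 0 ✓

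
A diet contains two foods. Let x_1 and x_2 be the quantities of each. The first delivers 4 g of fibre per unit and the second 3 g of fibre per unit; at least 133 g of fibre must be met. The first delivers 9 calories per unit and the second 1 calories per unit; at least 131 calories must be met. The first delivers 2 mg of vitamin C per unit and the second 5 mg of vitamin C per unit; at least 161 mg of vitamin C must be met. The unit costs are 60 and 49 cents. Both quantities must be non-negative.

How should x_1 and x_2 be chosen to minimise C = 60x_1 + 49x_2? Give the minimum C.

x_1 = 13, x_2 = 27, minimum C = 2103

The feasible region is unbounded (it extends along (0, 1), (1, 0)), but C strictly increases along every unbounded feasible direction, so there is no improving ray and the minimum is attained at a vertex.

The binding constraints are 4x_1 + 3x_2 = 133 and 2x_1 + 5x_2 = 161.
Solving simultaneously gives x_1 = 13, x_2 = 27.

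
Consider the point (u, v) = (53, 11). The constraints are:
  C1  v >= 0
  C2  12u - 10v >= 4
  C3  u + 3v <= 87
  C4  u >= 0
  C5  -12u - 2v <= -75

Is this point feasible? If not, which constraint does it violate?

C1: 11 ≥ 0 ✓
C2: 526 ≥ 4 ✓
C3: 86 ≤ 87 ✓
C4: 53 ≥ 0 ✓
C5: -658 ≤ -75 ✓

feasible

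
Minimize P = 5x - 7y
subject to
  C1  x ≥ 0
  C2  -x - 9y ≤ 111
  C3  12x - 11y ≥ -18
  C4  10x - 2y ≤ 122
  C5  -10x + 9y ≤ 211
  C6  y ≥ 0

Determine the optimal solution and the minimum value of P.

Feasible corners and P = 5x - 7y:
  (0, 18/11) → P = -126/11
  (0, 0) → P = 0
  (689/43, 822/43) → P = -2309/43
  (61/5, 0) → P = 61

x = 689/43, y = 822/43, minimum P = -2309/43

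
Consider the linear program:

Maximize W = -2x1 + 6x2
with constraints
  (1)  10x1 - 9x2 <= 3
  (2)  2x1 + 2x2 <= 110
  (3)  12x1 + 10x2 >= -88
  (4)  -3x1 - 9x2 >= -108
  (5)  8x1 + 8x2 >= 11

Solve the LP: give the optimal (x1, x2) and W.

The optimum lies where -3x1 - 9x2 = -108 and 8x1 + 8x2 = 11.
Solving simultaneously gives x1 = -255/16, x2 = 277/16.

x1 = -255/16, x2 = 277/16, maximum W = 543/4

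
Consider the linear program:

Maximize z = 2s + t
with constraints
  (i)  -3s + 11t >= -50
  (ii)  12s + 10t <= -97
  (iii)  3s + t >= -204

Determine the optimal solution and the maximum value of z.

Corner points and z = 2s + t:
  (-7/2, -11/2) → z = -25/2
  (-1097/18, -127/6) → z = -2575/18
  (-1943/18, 719/6) → z = -1729/18

At the optimal vertex, -3s + 11t = -50 and 12s + 10t = -97.
Solving simultaneously gives s = -7/2, t = -11/2.

s = -7/2, t = -11/2, maximum z = -25/2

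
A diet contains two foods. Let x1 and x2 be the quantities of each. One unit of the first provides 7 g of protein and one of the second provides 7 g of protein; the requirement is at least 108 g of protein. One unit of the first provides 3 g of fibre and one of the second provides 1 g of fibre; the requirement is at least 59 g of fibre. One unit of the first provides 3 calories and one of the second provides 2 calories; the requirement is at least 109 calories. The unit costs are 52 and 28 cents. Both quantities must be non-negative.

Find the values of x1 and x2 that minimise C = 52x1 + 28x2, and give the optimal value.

Corner points and C = 52x1 + 28x2:
  (0, 59) → C = 1652
  (109/3, 0) → C = 5668/3
  (3, 50) → C = 1556
The feasible region is unbounded (it extends along (0, 1), (1, 0)), but C strictly increases along every unbounded feasible direction, so there is no improving ray and the minimum is attained at a vertex.

x1 = 3, x2 = 50, minimum C = 1556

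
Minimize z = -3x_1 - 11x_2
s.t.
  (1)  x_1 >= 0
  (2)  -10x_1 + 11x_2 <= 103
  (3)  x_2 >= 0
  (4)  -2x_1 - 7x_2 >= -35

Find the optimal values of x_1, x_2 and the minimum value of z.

x_1 = 0, x_2 = 5, minimum z = -55

Feasible corners and z = -3x_1 - 11x_2:
  (0, 0) → z = 0
  (0, 5) → z = -55
  (35/2, 0) → z = -105/2

The optimum lies where x_1 = 0 and -2x_1 - 7x_2 = -35.
Solving simultaneously gives x_1 = 0, x_2 = 5.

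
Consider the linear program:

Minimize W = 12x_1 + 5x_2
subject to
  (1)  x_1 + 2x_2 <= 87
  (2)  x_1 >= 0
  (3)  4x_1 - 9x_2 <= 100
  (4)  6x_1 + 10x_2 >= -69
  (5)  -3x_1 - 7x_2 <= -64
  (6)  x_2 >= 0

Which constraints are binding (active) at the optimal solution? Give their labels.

(2) and (5)

Feasible corners and W = 12x_1 + 5x_2:
  (0, 87/2) → W = 435/2
  (983/17, 248/17) → W = 13036/17
  (0, 64/7) → W = 320/7
  (25, 0) → W = 300
  (64/3, 0) → W = 256

The minimum is at (0, 64/7). Substituting into each constraint, equality holds for (2) and (5); the remaining constraints have slack.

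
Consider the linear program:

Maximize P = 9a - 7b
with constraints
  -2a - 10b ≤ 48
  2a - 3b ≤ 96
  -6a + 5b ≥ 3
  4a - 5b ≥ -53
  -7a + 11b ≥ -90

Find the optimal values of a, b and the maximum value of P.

Extreme points and P = 9a - 7b:
  (-27/7, -141/35) → P = -228/35
  (-77/5, -43/25) → P = -3164/25
  (25, 153/5) → P = 54/5

The optimum lies where -6a + 5b = 3 and 4a - 5b = -53.
Solving simultaneously gives a = 25, b = 153/5.

a = 25, b = 153/5, maximum P = 54/5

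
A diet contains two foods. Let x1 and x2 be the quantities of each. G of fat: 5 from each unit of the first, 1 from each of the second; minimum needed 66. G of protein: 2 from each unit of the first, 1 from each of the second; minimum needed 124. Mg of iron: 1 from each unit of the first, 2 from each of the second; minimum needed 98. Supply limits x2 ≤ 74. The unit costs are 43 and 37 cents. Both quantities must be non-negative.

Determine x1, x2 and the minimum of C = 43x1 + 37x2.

Feasible corners and C = 43x1 + 37x2:
  (98, 0) → C = 4214
  (50, 24) → C = 3038
  (25, 74) → C = 3813
The feasible region is unbounded (it extends along (1, 0)), but C strictly increases along every unbounded feasible direction, so there is no improving ray and the minimum is attained at a vertex.

The optimum lies where 2x1 + x2 = 124 and x1 + 2x2 = 98.
Solving simultaneously gives x1 = 50, x2 = 24.

x1 = 50, x2 = 24, minimum C = 3038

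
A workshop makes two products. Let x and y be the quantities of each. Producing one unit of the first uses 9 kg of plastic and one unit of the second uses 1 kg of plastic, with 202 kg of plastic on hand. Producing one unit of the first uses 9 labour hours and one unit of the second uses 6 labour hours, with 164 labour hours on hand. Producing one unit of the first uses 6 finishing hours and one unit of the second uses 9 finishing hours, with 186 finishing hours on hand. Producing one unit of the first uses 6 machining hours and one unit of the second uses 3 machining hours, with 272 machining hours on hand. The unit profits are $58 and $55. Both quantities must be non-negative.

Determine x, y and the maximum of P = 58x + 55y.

x = 8, y = 46/3, maximum P = 3922/3

Vertices and P = 58x + 55y:
  (0, 0) → P = 0
  (0, 62/3) → P = 3410/3
  (164/9, 0) → P = 9512/9
  (8, 46/3) → P = 3922/3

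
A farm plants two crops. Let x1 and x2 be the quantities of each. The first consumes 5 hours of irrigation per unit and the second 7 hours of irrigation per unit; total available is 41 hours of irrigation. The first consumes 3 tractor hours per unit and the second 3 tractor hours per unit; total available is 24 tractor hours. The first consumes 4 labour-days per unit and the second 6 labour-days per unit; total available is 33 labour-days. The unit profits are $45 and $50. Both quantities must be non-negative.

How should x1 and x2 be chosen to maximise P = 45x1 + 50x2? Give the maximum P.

Vertices and P = 45x1 + 50x2:
  (0, 0) → P = 0
  (0, 11/2) → P = 275
  (8, 0) → P = 360
  (15/2, 1/2) → P = 725/2

At the optimal vertex, 5x1 + 7x2 = 41 and 3x1 + 3x2 = 24.
Solving simultaneously gives x1 = 15/2, x2 = 1/2.

x1 = 15/2, x2 = 1/2, maximum P = 725/2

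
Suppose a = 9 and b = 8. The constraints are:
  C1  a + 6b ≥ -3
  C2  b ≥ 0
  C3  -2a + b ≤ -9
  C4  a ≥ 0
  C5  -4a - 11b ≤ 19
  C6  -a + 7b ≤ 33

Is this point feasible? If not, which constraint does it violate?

not feasible — violates C6

Constraint C6: -a + 7b = 47, which is not ≤ 33. All other constraints are satisfied.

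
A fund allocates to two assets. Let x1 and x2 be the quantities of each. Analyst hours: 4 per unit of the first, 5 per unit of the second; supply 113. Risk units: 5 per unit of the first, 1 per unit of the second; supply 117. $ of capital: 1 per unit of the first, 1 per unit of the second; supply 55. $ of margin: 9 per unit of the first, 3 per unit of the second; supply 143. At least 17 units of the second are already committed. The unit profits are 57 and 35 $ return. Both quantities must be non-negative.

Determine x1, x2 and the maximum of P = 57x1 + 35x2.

Feasible corners and P = 57x1 + 35x2:
  (0, 113/5) → P = 791
  (0, 17) → P = 595
  (7, 17) → P = 994

x1 = 7, x2 = 17, maximum P = 994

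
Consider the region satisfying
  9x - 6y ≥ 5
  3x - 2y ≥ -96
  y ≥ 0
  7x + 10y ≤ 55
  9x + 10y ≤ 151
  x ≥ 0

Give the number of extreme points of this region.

3

Of the 14 pairwise boundary intersections, those satisfying every inequality are:
  (5/9, 0)
  (95/33, 115/33)
  (55/7, 0)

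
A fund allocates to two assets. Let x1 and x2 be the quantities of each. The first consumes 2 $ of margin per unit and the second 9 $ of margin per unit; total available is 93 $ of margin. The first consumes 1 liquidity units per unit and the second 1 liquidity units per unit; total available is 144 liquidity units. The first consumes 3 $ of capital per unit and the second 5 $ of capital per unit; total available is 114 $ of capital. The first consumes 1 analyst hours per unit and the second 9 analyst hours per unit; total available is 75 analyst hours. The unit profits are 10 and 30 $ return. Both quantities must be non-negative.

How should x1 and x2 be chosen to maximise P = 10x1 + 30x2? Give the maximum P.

Corner points and P = 10x1 + 30x2:
  (0, 0) → P = 0
  (0, 25/3) → P = 250
  (38, 0) → P = 380
  (33, 3) → P = 420
  (18, 19/3) → P = 370

The binding constraints are 2x1 + 9x2 = 93 and 3x1 + 5x2 = 114.
Solving simultaneously gives x1 = 33, x2 = 3.

x1 = 33, x2 = 3, maximum P = 420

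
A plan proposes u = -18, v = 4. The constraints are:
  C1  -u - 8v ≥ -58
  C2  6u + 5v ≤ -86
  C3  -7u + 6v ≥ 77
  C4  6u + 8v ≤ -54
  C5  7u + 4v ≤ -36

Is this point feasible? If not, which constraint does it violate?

feasible

C1: -14 ≥ -58 ✓
C2: -88 ≤ -86 ✓
C3: 150 ≥ 77 ✓
C4: -76 ≤ -54 ✓
C5: -110 ≤ -36 ✓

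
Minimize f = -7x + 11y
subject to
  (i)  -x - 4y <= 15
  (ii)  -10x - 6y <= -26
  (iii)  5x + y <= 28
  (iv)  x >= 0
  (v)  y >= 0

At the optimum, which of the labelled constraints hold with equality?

Extreme points and f = -7x + 11y:
  (0, 13/3) → f = 143/3
  (13/5, 0) → f = -91/5
  (0, 28) → f = 308
  (28/5, 0) → f = -196/5

The minimum is at (28/5, 0). Substituting into each constraint, equality holds for (iii) and (v); the remaining constraints have slack.

(iii) and (v)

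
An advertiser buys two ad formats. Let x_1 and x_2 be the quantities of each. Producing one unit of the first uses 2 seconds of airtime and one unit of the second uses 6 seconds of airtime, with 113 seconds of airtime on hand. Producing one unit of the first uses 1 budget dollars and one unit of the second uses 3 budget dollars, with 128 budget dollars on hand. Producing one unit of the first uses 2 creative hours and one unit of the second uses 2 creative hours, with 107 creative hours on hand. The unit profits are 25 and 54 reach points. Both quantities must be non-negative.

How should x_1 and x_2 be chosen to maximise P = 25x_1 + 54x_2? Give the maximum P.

x_1 = 52, x_2 = 3/2, maximum P = 1381

Vertices and P = 25x_1 + 54x_2:
  (0, 0) → P = 0
  (0, 113/6) → P = 1017
  (107/2, 0) → P = 2675/2
  (52, 3/2) → P = 1381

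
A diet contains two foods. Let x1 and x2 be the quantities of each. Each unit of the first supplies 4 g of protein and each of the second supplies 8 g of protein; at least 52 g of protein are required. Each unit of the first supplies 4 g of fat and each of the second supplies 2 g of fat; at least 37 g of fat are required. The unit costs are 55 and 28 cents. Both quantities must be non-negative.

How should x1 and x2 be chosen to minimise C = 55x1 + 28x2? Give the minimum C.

Extreme points and C = 55x1 + 28x2:
  (0, 37/2) → C = 518
  (13, 0) → C = 715
  (8, 5/2) → C = 510
The feasible region is unbounded (it extends along (0, 1), (1, 0)), but C strictly increases along every unbounded feasible direction, so there is no improving ray and the minimum is attained at a vertex.

x1 = 8, x2 = 5/2, minimum C = 510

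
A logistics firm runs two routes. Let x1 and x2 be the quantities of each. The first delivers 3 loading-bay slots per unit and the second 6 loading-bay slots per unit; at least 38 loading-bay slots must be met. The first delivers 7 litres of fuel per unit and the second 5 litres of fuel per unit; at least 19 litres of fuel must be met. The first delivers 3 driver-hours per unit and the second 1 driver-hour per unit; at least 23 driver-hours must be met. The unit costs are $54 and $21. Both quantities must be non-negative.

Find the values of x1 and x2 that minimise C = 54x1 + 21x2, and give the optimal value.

x1 = 20/3, x2 = 3, minimum C = 423

The feasible region is unbounded (it extends along (0, 1), (1, 0)), but C strictly increases along every unbounded feasible direction, so there is no improving ray and the minimum is attained at a vertex.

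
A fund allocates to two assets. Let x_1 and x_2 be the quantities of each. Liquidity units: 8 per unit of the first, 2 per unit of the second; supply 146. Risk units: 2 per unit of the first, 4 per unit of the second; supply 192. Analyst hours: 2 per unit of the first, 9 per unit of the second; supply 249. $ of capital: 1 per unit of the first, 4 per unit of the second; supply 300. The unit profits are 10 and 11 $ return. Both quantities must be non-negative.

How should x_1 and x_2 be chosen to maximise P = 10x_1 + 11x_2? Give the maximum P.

x_1 = 12, x_2 = 25, maximum P = 395

Vertices and P = 10x_1 + 11x_2:
  (0, 0) → P = 0
  (0, 83/3) → P = 913/3
  (73/4, 0) → P = 365/2
  (12, 25) → P = 395

The optimum lies where 8x_1 + 2x_2 = 146 and 2x_1 + 9x_2 = 249.
Solving simultaneously gives x_1 = 12, x_2 = 25.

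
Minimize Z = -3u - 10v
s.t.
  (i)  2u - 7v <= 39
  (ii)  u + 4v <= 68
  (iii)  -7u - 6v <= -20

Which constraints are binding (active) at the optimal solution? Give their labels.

Feasible corners and Z = -3u - 10v:
  (632/15, 97/15) → Z = -2866/15
  (374/61, -233/61) → Z = 1208/61
  (-164/11, 228/11) → Z = -1788/11

The minimum is at (632/15, 97/15). Substituting into each constraint, equality holds for (i) and (ii); the remaining constraints have slack.

(i) and (ii)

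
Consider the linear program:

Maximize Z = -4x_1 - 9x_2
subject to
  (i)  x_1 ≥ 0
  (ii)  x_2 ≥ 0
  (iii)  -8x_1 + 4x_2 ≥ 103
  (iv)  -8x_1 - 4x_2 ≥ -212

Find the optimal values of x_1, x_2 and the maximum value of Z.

x_1 = 0, x_2 = 103/4, maximum Z = -927/4

Vertices and Z = -4x_1 - 9x_2:
  (0, 103/4) → Z = -927/4
  (0, 53) → Z = -477
  (109/16, 315/8) → Z = -3053/8

The binding constraints are x_1 = 0 and -8x_1 + 4x_2 = 103.
Solving simultaneously gives x_1 = 0, x_2 = 103/4.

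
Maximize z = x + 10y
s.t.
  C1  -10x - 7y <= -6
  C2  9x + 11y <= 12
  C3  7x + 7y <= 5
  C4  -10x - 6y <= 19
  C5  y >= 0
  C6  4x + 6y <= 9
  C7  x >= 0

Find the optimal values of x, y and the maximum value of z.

At the optimal vertex, -10x - 7y = -6 and 7x + 7y = 5.
Solving simultaneously gives x = 1/3, y = 8/21.

x = 1/3, y = 8/21, maximum z = 29/7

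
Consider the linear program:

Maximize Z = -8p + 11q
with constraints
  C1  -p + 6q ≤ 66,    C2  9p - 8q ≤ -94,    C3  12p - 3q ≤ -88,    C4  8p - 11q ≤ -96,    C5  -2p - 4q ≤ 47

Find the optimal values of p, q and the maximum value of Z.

Corner points and Z = -8p + 11q:
  (-110/23, 704/69) → Z = 10384/69
  (-273/8, 85/16) → Z = 5303/16
  (-422/69, 112/23) → Z = 7072/69
  (-38/5, 16/5) → Z = 96
  (-901/54, -92/27) → Z = 96

The optimum lies where -p + 6q = 66 and -2p - 4q = 47.
Solving simultaneously gives p = -273/8, q = 85/16.

p = -273/8, q = 85/16, maximum Z = 5303/16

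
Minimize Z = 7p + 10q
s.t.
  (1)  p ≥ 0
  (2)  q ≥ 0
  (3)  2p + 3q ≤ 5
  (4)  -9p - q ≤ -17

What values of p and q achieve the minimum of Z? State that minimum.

Corner points and Z = 7p + 10q:
  (5/2, 0) → Z = 35/2
  (17/9, 0) → Z = 119/9
  (46/25, 11/25) → Z = 432/25

The optimum lies where q = 0 and -9p - q = -17.
Solving simultaneously gives p = 17/9, q = 0.

p = 17/9, q = 0, minimum Z = 119/9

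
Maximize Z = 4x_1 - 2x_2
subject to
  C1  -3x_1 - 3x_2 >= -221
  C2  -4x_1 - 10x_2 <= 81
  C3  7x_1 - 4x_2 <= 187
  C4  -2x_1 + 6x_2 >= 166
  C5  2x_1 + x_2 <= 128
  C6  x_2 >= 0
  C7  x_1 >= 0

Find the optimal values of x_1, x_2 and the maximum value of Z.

x_1 = 69/2, x_2 = 235/6, maximum Z = 179/3

Vertices and Z = 4x_1 - 2x_2:
  (69/2, 235/6) → Z = 179/3
  (0, 221/3) → Z = -442/3
  (0, 83/3) → Z = -166/3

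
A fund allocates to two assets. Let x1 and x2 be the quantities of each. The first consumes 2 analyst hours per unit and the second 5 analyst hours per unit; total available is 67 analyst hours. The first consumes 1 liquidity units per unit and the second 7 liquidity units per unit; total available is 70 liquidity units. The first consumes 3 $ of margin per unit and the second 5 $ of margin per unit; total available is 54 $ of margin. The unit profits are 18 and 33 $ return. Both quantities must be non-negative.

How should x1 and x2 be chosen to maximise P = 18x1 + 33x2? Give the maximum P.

Corner points and P = 18x1 + 33x2:
  (0, 0) → P = 0
  (0, 10) → P = 330
  (18, 0) → P = 324
  (7/4, 39/4) → P = 1413/4

x1 = 7/4, x2 = 39/4, maximum P = 1413/4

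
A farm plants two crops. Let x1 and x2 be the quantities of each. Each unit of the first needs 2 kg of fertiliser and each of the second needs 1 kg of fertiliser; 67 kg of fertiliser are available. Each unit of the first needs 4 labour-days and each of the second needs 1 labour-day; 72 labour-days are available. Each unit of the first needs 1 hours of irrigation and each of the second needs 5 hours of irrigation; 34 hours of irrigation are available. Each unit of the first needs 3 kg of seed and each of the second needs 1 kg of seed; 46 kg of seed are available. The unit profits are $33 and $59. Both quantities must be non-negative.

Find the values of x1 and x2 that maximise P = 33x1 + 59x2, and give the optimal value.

x1 = 14, x2 = 4, maximum P = 698

Feasible corners and P = 33x1 + 59x2:
  (0, 0) → P = 0
  (0, 34/5) → P = 2006/5
  (46/3, 0) → P = 506
  (14, 4) → P = 698

At the optimal vertex, x1 + 5x2 = 34 and 3x1 + x2 = 46.
Solving simultaneously gives x1 = 14, x2 = 4.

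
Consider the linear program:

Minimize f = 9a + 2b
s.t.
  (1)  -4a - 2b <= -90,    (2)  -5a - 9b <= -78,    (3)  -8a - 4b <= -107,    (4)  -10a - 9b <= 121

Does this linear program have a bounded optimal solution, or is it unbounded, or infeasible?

From the feasible point (327/13, -69/13), moving in the direction (-2, 4) keeps every constraint satisfied while f decreases without bound.

unbounded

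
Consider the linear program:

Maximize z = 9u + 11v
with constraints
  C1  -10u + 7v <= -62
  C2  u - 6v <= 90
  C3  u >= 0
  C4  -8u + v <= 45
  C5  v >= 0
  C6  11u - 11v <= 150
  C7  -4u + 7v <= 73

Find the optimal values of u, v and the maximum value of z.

u = 1853/33, v = 1403/33, maximum z = 32110/33

The binding constraints are 11u - 11v = 150 and -4u + 7v = 73.
Solving simultaneously gives u = 1853/33, v = 1403/33.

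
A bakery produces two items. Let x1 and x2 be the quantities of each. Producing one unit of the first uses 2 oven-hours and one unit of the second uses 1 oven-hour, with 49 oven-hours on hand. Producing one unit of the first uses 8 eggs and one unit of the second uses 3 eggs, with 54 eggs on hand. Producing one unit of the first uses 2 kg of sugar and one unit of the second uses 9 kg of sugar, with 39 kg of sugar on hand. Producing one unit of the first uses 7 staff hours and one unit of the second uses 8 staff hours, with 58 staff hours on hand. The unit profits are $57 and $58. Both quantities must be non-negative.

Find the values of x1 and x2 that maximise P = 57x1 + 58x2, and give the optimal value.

Feasible corners and P = 57x1 + 58x2:
  (0, 0) → P = 0
  (0, 13/3) → P = 754/3
  (27/4, 0) → P = 1539/4
  (6, 2) → P = 458
  (210/47, 157/47) → P = 21076/47

x1 = 6, x2 = 2, maximum P = 458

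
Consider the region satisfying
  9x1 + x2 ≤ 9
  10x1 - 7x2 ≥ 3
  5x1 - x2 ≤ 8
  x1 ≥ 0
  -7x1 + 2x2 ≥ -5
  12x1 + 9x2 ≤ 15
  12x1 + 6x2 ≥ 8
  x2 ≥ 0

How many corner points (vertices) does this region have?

Pairwise boundary intersections that survive every other constraint:
  (22/29, 19/29)
  (37/72, 11/36)
  (25/29, 15/29)
  (5/7, 0)
  (2/3, 0)

5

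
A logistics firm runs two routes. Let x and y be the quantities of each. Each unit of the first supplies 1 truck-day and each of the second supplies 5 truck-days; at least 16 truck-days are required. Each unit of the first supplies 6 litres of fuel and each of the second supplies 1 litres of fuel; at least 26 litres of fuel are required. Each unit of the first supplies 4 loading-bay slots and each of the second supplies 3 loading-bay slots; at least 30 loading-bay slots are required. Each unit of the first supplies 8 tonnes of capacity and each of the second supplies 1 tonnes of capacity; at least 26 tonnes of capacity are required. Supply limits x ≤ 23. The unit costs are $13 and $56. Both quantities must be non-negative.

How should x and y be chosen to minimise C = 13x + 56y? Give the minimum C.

x = 6, y = 2, minimum C = 190

Feasible corners and C = 13x + 56y:
  (0, 26) → C = 1456
  (16, 0) → C = 208
  (23, 0) → C = 299
  (6, 2) → C = 190
  (24/7, 38/7) → C = 2440/7
The feasible region is unbounded (it extends along (0, 1)), but C strictly increases along every unbounded feasible direction, so there is no improving ray and the minimum is attained at a vertex.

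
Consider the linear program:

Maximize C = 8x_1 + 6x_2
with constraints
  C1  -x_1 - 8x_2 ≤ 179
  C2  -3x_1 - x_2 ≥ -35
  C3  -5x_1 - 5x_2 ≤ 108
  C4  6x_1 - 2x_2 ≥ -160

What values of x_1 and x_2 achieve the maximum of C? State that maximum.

x_1 = -15/2, x_2 = 115/2, maximum C = 285

Extreme points and C = 8x_1 + 6x_2:
  (459/23, -572/23) → C = 240/23
  (31/35, -787/35) → C = -4474/35
  (-15/2, 115/2) → C = 285
  (-127/5, 19/5) → C = -902/5

The optimum lies where -3x_1 - x_2 = -35 and 6x_1 - 2x_2 = -160.
Solving simultaneously gives x_1 = -15/2, x_2 = 115/2.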